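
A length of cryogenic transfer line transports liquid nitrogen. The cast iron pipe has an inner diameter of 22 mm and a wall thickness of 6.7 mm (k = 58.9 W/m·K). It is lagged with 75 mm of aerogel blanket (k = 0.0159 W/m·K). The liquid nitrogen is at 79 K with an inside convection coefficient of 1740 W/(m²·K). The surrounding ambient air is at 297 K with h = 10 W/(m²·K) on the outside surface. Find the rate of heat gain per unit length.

Cylindrical conduction, so R = ln(r₂/r₁)/(2πkL) per layer, in series:
R_inner film = 1/(h_i·2πr₁L) = 1/(1740×2π×0.011×1) = 0.008315 K/W
R_cast iron pipe wall = ln(17.7/11)/(2π×58.9×1) = 0.001285 K/W
R_aerogel blanket = ln(92.7/17.7)/(2π×0.0159×1) = 16.57 K/W
R_outer film = 1/(h_o·2πr_oL) = 1/(10×2π×0.0927×1) = 0.1717 K/W
R_total = 16.76 K/W
Q = ΔT/R_total = 218/16.76

q′ ≈ 13 W/m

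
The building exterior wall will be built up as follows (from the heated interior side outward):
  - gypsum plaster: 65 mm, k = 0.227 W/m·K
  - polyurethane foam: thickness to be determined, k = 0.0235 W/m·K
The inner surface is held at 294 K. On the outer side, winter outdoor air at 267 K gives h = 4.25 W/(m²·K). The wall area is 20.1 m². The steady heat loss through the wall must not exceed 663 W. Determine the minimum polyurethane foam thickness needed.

L ≈ 6.98 mm

Thermal resistances in series:
R_gypsum plaster = L/(kA) = 0.065/(0.227×20.1) = 0.01425 K/W
R_outer film = 1/(h_o·A) = 1/(4.25×20.1) = 0.01171 K/W
Sum of the known resistances R_other = 0.02595 K/W
Required total resistance R_tot = ΔT/Q_allow = 27/663 = 0.04072 K/W
R_polyurethane foam = R_tot − R_other = 0.01477 K/W
L = R·k·A = 0.01477×0.0235×20.1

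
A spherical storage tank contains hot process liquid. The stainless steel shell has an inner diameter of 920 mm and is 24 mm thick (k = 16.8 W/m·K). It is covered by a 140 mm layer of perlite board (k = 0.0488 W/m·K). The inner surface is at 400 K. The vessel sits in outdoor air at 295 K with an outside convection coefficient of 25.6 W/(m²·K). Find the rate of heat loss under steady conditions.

Each spherical layer contributes R = (1/r_i − 1/r_o)/(4πk):
R_stainless steel shell = (1/0.46 − 1/0.484)/(4π×16.8) = 5.106×10^-4 K/W
R_perlite board = (1/0.484 − 1/0.624)/(4π×0.0488) = 0.7559 K/W
R_outer film = 1/(h·4πr_o²) = 1/(25.6×4π×0.624²) = 0.007983 K/W
R_total = 0.7644 K/W
Q = ΔT/R_total = 105/0.7644

Q ≈ 137 W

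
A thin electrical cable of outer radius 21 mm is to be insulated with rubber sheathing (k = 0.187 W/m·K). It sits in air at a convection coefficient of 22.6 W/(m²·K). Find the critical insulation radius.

For a cylinder r_cr = k/h = 0.187/22.6
r_cr = 8.27 mm; since the bare radius (21 mm) is above r_cr, any added insulation will reduce heat loss.

r_cr ≈ 8.27 mm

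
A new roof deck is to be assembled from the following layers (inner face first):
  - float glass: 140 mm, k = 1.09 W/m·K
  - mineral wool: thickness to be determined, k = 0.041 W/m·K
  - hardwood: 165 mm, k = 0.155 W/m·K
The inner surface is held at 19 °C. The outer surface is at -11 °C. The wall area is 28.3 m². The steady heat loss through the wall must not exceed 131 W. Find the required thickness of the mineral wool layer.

L ≈ 217 mm

Treating each layer as a thermal resistance in series:
R_float glass = L/(kA) = 0.14/(1.09×28.3) = 0.004539 K/W
R_hardwood = L/(kA) = 0.165/(0.155×28.3) = 0.03762 K/W
Sum of the known resistances R_other = 0.04215 K/W
Required total resistance R_tot = ΔT/Q_allow = 30/131 = 0.229 K/W
R_mineral wool = R_tot − R_other = 0.1869 K/W
L = R·k·A = 0.1869×0.041×28.3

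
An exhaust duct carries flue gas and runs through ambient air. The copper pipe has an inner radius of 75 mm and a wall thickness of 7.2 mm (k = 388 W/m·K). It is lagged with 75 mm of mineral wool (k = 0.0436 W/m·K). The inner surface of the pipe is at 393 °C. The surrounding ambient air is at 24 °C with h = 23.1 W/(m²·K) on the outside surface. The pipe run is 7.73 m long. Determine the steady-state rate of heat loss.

Cylindrical conduction, so R = ln(r₂/r₁)/(2πkL) per layer, in series:
R_copper pipe wall = ln(82.2/75)/(2π×388×7.73) = 4.864×10^-6 K/W
R_mineral wool = ln(157.2/82.2)/(2π×0.0436×7.73) = 0.3062 K/W
R_outer film = 1/(h_o·2πr_oL) = 1/(23.1×2π×0.1572×7.73) = 0.00567 K/W
R_total = 0.3119 K/W
Q = ΔT/R_total = 369/0.3119

Q ≈ 1180 W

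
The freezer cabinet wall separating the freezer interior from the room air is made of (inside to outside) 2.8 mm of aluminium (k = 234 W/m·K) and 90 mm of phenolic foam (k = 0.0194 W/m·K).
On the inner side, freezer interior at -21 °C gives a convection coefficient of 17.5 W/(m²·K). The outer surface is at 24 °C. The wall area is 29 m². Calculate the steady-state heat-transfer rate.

Treating each layer as a thermal resistance in series:
R_inner film = 1/(h_i·A) = 1/(17.5×29) = 0.00197 K/W
R_aluminium = L/(kA) = 0.0028/(234×29) = 4.126×10^-7 K/W
R_phenolic foam = L/(kA) = 0.09/(0.0194×29) = 0.16 K/W
R_total = 0.1619 K/W
Q = ΔT / R_total = 45 / 0.1619

Q ≈ 278 W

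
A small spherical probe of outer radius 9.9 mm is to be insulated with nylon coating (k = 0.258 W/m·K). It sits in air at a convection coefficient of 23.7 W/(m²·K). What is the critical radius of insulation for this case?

For a sphere r_cr = 2k/h = 2×0.258/23.7
r_cr = 21.8 mm; since the bare radius (9.9 mm) is below r_cr, adding a thin layer of insulation will *increase* heat loss.

r_cr ≈ 21.8 mm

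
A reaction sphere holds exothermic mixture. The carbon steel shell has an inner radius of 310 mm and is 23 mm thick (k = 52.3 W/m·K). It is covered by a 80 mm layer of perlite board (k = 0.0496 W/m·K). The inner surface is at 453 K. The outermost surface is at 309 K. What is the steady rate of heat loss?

Each spherical layer contributes R = (1/r_i − 1/r_o)/(4πk):
R_carbon steel shell = (1/0.31 − 1/0.333)/(4π×52.3) = 3.39×10^-4 K/W
R_perlite board = (1/0.333 − 1/0.413)/(4π×0.0496) = 0.9333 K/W
R_total = 0.9336 K/W
Q = ΔT/R_total = 144/0.9336

Q ≈ 154 W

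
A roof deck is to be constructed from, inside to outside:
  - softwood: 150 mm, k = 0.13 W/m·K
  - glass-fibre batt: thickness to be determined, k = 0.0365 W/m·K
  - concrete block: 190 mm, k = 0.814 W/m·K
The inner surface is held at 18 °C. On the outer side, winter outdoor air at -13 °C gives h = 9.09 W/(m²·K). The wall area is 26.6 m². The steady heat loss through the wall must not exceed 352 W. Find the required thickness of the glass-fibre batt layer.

L ≈ 30.9 mm

Series thermal resistances:
R_softwood = L/(kA) = 0.15/(0.13×26.6) = 0.04338 K/W
R_concrete block = L/(kA) = 0.19/(0.814×26.6) = 0.008775 K/W
R_outer film = 1/(h_o·A) = 1/(9.09×26.6) = 0.004136 K/W
Sum of the known resistances R_other = 0.05629 K/W
Required total resistance R_tot = ΔT/Q_allow = 31/352 = 0.08807 K/W
R_glass-fibre batt = R_tot − R_other = 0.03178 K/W
L = R·k·A = 0.03178×0.0365×26.6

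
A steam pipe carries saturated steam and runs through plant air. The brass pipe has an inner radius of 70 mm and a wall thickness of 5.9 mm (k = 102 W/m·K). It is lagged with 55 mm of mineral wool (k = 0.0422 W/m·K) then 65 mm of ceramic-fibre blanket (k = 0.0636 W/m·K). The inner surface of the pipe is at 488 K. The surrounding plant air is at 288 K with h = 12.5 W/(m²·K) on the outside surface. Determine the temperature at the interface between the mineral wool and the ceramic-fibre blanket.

T ≈ 357 K

Treating each annulus and film as a series resistance:
R_brass pipe wall = ln(75.9/70)/(2π×102×1) = 1.263×10^-4 K/W
R_mineral wool = ln(130.9/75.9)/(2π×0.0422×1) = 2.056 K/W
R_ceramic-fibre blanket = ln(195.9/130.9)/(2π×0.0636×1) = 1.009 K/W
R_outer film = 1/(h_o·2πr_oL) = 1/(12.5×2π×0.1959×1) = 0.06499 K/W
R_total = 3.13 K/W
Q = ΔT/R_total = 200/3.13
Q = 63.9 W/m
T_interface = T_inner − Q·ΣR(inner→interface) = 488 − 63.9×2.056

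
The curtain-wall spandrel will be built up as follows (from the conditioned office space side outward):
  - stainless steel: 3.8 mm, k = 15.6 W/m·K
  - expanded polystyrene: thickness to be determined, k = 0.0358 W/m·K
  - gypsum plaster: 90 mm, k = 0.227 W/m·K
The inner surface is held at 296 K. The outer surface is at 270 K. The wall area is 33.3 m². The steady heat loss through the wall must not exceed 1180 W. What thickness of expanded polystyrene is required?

Treating each layer as a thermal resistance in series:
R_stainless steel = L/(kA) = 0.0038/(15.6×33.3) = 7.315×10^-6 K/W
R_gypsum plaster = L/(kA) = 0.09/(0.227×33.3) = 0.01191 K/W
Sum of the known resistances R_other = 0.01191 K/W
Required total resistance R_tot = ΔT/Q_allow = 26/1180 = 0.02203 K/W
R_expanded polystyrene = R_tot − R_other = 0.01012 K/W
L = R·k·A = 0.01012×0.0358×33.3

L ≈ 12.1 mm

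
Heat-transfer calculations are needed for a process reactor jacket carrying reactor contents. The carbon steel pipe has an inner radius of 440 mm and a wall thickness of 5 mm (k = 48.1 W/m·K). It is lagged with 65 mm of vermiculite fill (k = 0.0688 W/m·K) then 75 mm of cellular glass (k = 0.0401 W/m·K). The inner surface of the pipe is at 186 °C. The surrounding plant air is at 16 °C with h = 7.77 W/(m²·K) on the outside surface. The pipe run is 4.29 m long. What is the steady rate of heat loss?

Q ≈ 815 W

Per-layer cylindrical resistances, series-summed:
R_carbon steel pipe wall = ln(445/440)/(2π×48.1×4.29) = 8.715×10^-6 K/W
R_vermiculite fill = ln(510/445)/(2π×0.0688×4.29) = 0.07352 K/W
R_cellular glass = ln(585/510)/(2π×0.0401×4.29) = 0.1269 K/W
R_outer film = 1/(h_o·2πr_oL) = 1/(7.77×2π×0.585×4.29) = 0.008162 K/W
R_total = 0.2086 K/W
Q = ΔT/R_total = 170/0.2086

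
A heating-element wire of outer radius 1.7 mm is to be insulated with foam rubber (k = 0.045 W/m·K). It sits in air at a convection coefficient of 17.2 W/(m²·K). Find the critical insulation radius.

r_cr ≈ 2.62 mm

For a cylinder r_cr = k/h = 0.045/17.2
r_cr = 2.62 mm; since the bare radius (1.7 mm) is below r_cr, adding a thin layer of insulation will *increase* heat loss.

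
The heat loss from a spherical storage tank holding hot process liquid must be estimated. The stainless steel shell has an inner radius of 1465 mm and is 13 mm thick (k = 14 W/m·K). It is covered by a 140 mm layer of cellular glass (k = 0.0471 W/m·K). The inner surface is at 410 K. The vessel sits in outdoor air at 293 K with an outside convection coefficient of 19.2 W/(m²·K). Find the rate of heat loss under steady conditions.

Spherical conduction: R = (1/r_in − 1/r_out)/(4πk) per layer; series-sum.
R_stainless steel shell = (1/1.465 − 1/1.478)/(4π×14) = 3.413×10^-5 K/W
R_cellular glass = (1/1.478 − 1/1.618)/(4π×0.0471) = 0.09891 K/W
R_outer film = 1/(h·4πr_o²) = 1/(19.2×4π×1.618²) = 0.001583 K/W
R_total = 0.1005 K/W
Q = ΔT/R_total = 117/0.1005

Q ≈ 1160 W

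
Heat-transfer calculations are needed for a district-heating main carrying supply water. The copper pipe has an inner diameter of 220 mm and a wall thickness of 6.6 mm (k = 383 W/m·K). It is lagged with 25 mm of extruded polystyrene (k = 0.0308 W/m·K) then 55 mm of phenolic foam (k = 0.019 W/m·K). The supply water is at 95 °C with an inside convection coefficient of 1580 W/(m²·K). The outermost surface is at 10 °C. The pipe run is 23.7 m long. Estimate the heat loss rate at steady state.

Per-layer cylindrical resistances, series-summed:
R_inner film = 1/(h_i·2πr₁L) = 1/(1580×2π×0.11×23.7) = 3.864×10^-5 K/W
R_copper pipe wall = ln(116.6/110)/(2π×383×23.7) = 1.022×10^-6 K/W
R_extruded polystyrene = ln(141.6/116.6)/(2π×0.0308×23.7) = 0.04235 K/W
R_phenolic foam = ln(196.6/141.6)/(2π×0.019×23.7) = 0.116 K/W
R_total = 0.1584 K/W
Q = ΔT/R_total = 85/0.1584

Q ≈ 537 W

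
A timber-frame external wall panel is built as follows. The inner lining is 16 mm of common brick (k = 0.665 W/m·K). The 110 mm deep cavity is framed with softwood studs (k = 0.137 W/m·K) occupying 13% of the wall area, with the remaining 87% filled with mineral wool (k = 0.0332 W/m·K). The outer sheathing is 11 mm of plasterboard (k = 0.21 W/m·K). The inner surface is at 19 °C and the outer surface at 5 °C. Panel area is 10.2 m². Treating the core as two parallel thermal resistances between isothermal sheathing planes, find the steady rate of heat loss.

Q ≈ 58.7 W

Sheathing layers in series; stud and cavity paths in parallel between them.
R_inner = 0.016/(0.665×10.2) = 0.002359 K/W
R_stud  = 0.11/(0.137×0.13×10.2) = 0.6055 K/W
R_cav   = 0.11/(0.0332×0.87×10.2) = 0.3734 K/W
1/R_core = 1/R_stud + 1/R_cav → R_core = 0.231 K/W
R_outer = 0.011/(0.21×10.2) = 0.005135 K/W
R_total = 0.2385 K/W
Q = ΔT/R_total = 14/0.2385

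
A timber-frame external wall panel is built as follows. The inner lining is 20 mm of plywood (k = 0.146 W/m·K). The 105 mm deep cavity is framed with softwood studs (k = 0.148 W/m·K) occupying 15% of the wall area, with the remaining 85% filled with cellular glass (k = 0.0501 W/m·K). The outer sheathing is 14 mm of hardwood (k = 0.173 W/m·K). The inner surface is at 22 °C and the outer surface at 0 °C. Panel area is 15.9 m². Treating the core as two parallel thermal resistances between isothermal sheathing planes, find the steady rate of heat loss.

Sheathing layers in series; stud and cavity paths in parallel between them.
R_inner = 0.02/(0.146×15.9) = 0.008615 K/W
R_stud  = 0.105/(0.148×0.15×15.9) = 0.2975 K/W
R_cav   = 0.105/(0.0501×0.85×15.9) = 0.1551 K/W
1/R_core = 1/R_stud + 1/R_cav → R_core = 0.1019 K/W
R_outer = 0.014/(0.173×15.9) = 0.00509 K/W
R_total = 0.1156 K/W
Q = ΔT/R_total = 22/0.1156

Q ≈ 190 W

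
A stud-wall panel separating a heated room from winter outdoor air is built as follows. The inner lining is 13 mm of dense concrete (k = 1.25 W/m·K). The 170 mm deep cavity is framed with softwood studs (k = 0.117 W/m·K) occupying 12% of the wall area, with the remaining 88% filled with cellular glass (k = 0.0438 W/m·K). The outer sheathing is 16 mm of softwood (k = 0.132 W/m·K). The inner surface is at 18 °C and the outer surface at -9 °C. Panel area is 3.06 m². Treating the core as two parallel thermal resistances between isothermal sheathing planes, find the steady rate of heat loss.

Sheathing layers in series; stud and cavity paths in parallel between them.
R_inner = 0.013/(1.25×3.06) = 0.003399 K/W
R_stud  = 0.17/(0.117×0.12×3.06) = 3.957 K/W
R_cav   = 0.17/(0.0438×0.88×3.06) = 1.441 K/W
1/R_core = 1/R_stud + 1/R_cav → R_core = 1.057 K/W
R_outer = 0.016/(0.132×3.06) = 0.03961 K/W
R_total = 1.1 K/W
Q = ΔT/R_total = 27/1.1

Q ≈ 24.6 W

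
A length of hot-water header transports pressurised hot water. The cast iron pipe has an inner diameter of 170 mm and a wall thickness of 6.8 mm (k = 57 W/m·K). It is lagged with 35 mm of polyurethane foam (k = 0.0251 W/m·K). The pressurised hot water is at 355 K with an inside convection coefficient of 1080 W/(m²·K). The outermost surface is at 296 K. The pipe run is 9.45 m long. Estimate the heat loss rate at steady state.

Q ≈ 272 W

Treating each annulus and film as a series resistance:
R_inner film = 1/(h_i·2πr₁L) = 1/(1080×2π×0.085×9.45) = 1.835×10^-4 K/W
R_cast iron pipe wall = ln(91.8/85)/(2π×57×9.45) = 2.274×10^-5 K/W
R_polyurethane foam = ln(126.8/91.8)/(2π×0.0251×9.45) = 0.2167 K/W
R_total = 0.2169 K/W
Q = ΔT/R_total = 59/0.2169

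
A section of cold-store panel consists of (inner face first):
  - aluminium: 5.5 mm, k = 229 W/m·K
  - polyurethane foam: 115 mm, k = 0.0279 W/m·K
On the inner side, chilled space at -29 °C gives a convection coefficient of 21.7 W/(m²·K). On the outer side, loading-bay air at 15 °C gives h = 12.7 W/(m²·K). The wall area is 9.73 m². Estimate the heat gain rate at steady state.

Thermal resistances in series:
R_inner film = 1/(h_i·A) = 1/(21.7×9.73) = 0.004736 K/W
R_aluminium = L/(kA) = 0.0055/(229×9.73) = 2.468×10^-6 K/W
R_polyurethane foam = L/(kA) = 0.115/(0.0279×9.73) = 0.4236 K/W
R_outer film = 1/(h_o·A) = 1/(12.7×9.73) = 0.008093 K/W
R_total = 0.4365 K/W
Q = ΔT / R_total = 44 / 0.4365

Q ≈ 101 W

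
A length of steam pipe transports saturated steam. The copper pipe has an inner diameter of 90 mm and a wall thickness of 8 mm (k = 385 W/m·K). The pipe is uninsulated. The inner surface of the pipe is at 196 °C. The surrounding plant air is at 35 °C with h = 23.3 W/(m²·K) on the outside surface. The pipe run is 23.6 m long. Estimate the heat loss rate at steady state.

Q ≈ 29500 W

Cylindrical conduction, so R = ln(r₂/r₁)/(2πkL) per layer, in series:
R_copper pipe wall = ln(53/45)/(2π×385×23.6) = 2.866×10^-6 K/W
R_outer film = 1/(h_o·2πr_oL) = 1/(23.3×2π×0.053×23.6) = 0.005461 K/W
R_total = 0.005464 K/W
Q = ΔT/R_total = 161/0.005464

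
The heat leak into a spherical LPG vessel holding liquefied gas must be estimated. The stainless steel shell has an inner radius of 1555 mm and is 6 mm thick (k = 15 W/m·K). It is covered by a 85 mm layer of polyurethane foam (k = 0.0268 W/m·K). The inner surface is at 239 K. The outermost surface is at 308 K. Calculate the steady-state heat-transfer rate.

Q ≈ 702 W

Each spherical layer contributes R = (1/r_i − 1/r_o)/(4πk):
R_stainless steel shell = (1/1.555 − 1/1.561)/(4π×15) = 1.311×10^-5 K/W
R_polyurethane foam = (1/1.561 − 1/1.646)/(4π×0.0268) = 0.09823 K/W
R_total = 0.09824 K/W
Q = ΔT/R_total = 69/0.09824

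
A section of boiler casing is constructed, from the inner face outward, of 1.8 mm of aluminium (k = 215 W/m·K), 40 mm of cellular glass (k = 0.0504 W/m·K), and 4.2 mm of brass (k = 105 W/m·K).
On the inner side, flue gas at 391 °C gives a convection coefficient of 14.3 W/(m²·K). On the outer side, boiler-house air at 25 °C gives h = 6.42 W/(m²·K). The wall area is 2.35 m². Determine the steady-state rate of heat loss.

Treating each layer as a thermal resistance in series:
R_inner film = 1/(h_i·A) = 1/(14.3×2.35) = 0.02976 K/W
R_aluminium = L/(kA) = 0.0018/(215×2.35) = 3.563×10^-6 K/W
R_cellular glass = L/(kA) = 0.04/(0.0504×2.35) = 0.3377 K/W
R_brass = L/(kA) = 0.0042/(105×2.35) = 1.702×10^-5 K/W
R_outer film = 1/(h_o·A) = 1/(6.42×2.35) = 0.06628 K/W
R_total = 0.4338 K/W
Q = ΔT / R_total = 366 / 0.4338

Q ≈ 844 W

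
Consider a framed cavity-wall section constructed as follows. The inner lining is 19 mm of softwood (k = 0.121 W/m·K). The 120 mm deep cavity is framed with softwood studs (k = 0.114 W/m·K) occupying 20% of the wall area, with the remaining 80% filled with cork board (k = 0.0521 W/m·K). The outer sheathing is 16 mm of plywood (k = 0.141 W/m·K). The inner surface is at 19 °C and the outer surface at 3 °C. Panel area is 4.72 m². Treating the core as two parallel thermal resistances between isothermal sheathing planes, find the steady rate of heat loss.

Q ≈ 35.4 W

Sheathing layers in series; stud and cavity paths in parallel between them.
R_inner = 0.019/(0.121×4.72) = 0.03327 K/W
R_stud  = 0.12/(0.114×0.2×4.72) = 1.115 K/W
R_cav   = 0.12/(0.0521×0.8×4.72) = 0.61 K/W
1/R_core = 1/R_stud + 1/R_cav → R_core = 0.3943 K/W
R_outer = 0.016/(0.141×4.72) = 0.02404 K/W
R_total = 0.4516 K/W
Q = ΔT/R_total = 16/0.4516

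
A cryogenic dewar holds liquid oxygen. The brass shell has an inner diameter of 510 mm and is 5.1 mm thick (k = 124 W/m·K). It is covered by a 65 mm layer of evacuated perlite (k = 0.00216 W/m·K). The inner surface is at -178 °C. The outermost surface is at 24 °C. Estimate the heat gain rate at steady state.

Q ≈ 7.13 W

Radial (spherical) resistances in series:
R_brass shell = (1/0.255 − 1/0.2601)/(4π×124) = 4.935×10^-5 K/W
R_evacuated perlite = (1/0.2601 − 1/0.3251)/(4π×0.00216) = 28.32 K/W
R_total = 28.32 K/W
Q = ΔT/R_total = 202/28.32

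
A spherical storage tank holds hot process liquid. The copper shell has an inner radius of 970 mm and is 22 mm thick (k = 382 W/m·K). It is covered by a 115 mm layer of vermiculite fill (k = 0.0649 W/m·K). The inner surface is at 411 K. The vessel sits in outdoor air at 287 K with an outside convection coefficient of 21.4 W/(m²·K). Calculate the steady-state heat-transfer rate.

Q ≈ 943 W

Radial (spherical) resistances in series:
R_copper shell = (1/0.97 − 1/0.992)/(4π×382) = 4.763×10^-6 K/W
R_vermiculite fill = (1/0.992 − 1/1.107)/(4π×0.0649) = 0.1284 K/W
R_outer film = 1/(h·4πr_o²) = 1/(21.4×4π×1.107²) = 0.003034 K/W
R_total = 0.1314 K/W
Q = ΔT/R_total = 124/0.1314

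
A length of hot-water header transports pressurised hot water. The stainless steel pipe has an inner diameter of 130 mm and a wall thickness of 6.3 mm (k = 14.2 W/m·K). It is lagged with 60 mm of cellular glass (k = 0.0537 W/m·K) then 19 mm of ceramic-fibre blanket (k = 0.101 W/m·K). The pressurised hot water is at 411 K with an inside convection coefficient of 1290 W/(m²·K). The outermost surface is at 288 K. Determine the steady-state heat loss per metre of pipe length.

q′ ≈ 60.7 W/m

For a radial system each layer contributes R = ln(r_out/r_in)/(2πkL); films add R = 1/(hA).
R_inner film = 1/(h_i·2πr₁L) = 1/(1290×2π×0.065×1) = 0.001898 K/W
R_stainless steel pipe wall = ln(71.3/65)/(2π×14.2×1) = 0.001037 K/W
R_cellular glass = ln(131.3/71.3)/(2π×0.0537×1) = 1.81 K/W
R_ceramic-fibre blanket = ln(150.3/131.3)/(2π×0.101×1) = 0.213 K/W
R_total = 2.026 K/W
Q = ΔT/R_total = 123/2.026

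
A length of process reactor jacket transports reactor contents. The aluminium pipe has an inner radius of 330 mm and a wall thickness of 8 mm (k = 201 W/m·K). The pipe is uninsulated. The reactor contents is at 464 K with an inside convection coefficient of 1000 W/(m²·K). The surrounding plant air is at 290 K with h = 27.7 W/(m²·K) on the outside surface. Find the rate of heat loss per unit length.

q′ ≈ 9940 W/m

Per-layer cylindrical resistances, series-summed:
R_inner film = 1/(h_i·2πr₁L) = 1/(1000×2π×0.33×1) = 4.823×10^-4 K/W
R_aluminium pipe wall = ln(338/330)/(2π×201×1) = 1.897×10^-5 K/W
R_outer film = 1/(h_o·2πr_oL) = 1/(27.7×2π×0.338×1) = 0.017 K/W
R_total = 0.0175 K/W
Q = ΔT/R_total = 174/0.0175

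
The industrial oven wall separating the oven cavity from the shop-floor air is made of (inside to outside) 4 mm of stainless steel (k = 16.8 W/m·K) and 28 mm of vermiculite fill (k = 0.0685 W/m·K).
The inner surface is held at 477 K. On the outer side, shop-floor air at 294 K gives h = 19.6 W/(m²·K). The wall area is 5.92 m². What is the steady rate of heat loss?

Treating each layer as a thermal resistance in series:
R_stainless steel = L/(kA) = 0.004/(16.8×5.92) = 4.022×10^-5 K/W
R_vermiculite fill = L/(kA) = 0.028/(0.0685×5.92) = 0.06905 K/W
R_outer film = 1/(h_o·A) = 1/(19.6×5.92) = 0.008618 K/W
R_total = 0.07771 K/W
Q = ΔT / R_total = 183 / 0.07771

Q ≈ 2360 W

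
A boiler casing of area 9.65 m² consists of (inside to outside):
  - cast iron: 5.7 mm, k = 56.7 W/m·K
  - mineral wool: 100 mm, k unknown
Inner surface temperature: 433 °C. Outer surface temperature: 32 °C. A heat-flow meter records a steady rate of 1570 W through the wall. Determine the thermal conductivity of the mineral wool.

k ≈ 0.0406 W/(m·K)

Using the resistance-network approach (series):
R_cast iron = L/(kA) = 0.0057/(56.7×9.65) = 1.042×10^-5 K/W
Sum of known resistances R_other = 1.042×10^-5 K/W
Total R = ΔT/Q = 401/1570 = 0.2554 K/W
R_mineral wool = R_total − R_other = 0.2554 K/W
k = L/(R·A) = 0.1/(0.2554×9.65)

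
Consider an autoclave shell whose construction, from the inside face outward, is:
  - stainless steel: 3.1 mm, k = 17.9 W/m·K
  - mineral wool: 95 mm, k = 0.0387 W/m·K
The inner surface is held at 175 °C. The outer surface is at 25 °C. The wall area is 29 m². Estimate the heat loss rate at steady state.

Series thermal resistances:
R_stainless steel = L/(kA) = 0.0031/(17.9×29) = 5.972×10^-6 K/W
R_mineral wool = L/(kA) = 0.095/(0.0387×29) = 0.08465 K/W
R_total = 0.08465 K/W
Q = ΔT / R_total = 150 / 0.08465

Q ≈ 1770 W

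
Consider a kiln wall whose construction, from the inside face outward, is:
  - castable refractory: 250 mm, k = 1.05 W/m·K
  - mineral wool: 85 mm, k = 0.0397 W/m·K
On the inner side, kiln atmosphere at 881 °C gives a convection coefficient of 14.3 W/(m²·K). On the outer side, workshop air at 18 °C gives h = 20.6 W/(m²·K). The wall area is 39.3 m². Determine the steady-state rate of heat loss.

Using the resistance-network approach (series):
R_inner film = 1/(h_i·A) = 1/(14.3×39.3) = 0.001779 K/W
R_castable refractory = L/(kA) = 0.25/(1.05×39.3) = 0.006058 K/W
R_mineral wool = L/(kA) = 0.085/(0.0397×39.3) = 0.05448 K/W
R_outer film = 1/(h_o·A) = 1/(20.6×39.3) = 0.001235 K/W
R_total = 0.06355 K/W
Q = ΔT / R_total = 863 / 0.06355

Q ≈ 13600 W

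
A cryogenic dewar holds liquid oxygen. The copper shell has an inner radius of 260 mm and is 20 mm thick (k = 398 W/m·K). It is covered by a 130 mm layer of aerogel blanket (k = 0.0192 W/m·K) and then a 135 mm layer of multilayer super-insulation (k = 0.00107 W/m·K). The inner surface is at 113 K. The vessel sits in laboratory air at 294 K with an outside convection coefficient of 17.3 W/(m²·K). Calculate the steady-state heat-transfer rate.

Q ≈ 3.65 W

For a spherical shell R = (1/r₁ − 1/r₂)/(4πk); film R = 1/(h·4πr²). In series:
R_copper shell = (1/0.26 − 1/0.28)/(4π×398) = 5.493×10^-5 K/W
R_aerogel blanket = (1/0.28 − 1/0.41)/(4π×0.0192) = 4.693 K/W
R_multilayer super-insulation = (1/0.41 − 1/0.545)/(4π×0.00107) = 44.93 K/W
R_outer film = 1/(h·4πr_o²) = 1/(17.3×4π×0.545²) = 0.01549 K/W
R_total = 49.64 K/W
Q = ΔT/R_total = 181/49.64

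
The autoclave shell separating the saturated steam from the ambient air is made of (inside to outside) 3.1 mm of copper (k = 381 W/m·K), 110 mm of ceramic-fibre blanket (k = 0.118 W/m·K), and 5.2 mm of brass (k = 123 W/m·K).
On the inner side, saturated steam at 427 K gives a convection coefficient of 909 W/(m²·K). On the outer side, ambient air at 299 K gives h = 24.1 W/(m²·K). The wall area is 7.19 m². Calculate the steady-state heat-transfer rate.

Treating each layer as a thermal resistance in series:
R_inner film = 1/(h_i·A) = 1/(909×7.19) = 1.53×10^-4 K/W
R_copper = L/(kA) = 0.0031/(381×7.19) = 1.132×10^-6 K/W
R_ceramic-fibre blanket = L/(kA) = 0.11/(0.118×7.19) = 0.1297 K/W
R_brass = L/(kA) = 0.0052/(123×7.19) = 5.88×10^-6 K/W
R_outer film = 1/(h_o·A) = 1/(24.1×7.19) = 0.005771 K/W
R_total = 0.1356 K/W
Q = ΔT / R_total = 128 / 0.1356

Q ≈ 944 W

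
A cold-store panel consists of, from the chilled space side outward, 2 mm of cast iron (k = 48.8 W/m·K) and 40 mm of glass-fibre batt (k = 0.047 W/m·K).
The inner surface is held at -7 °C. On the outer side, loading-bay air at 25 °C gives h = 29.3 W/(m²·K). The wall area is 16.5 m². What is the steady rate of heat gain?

Q ≈ 596 W

Treating each layer as a thermal resistance in series:
R_cast iron = L/(kA) = 0.002/(48.8×16.5) = 2.484×10^-6 K/W
R_glass-fibre batt = L/(kA) = 0.04/(0.047×16.5) = 0.05158 K/W
R_outer film = 1/(h_o·A) = 1/(29.3×16.5) = 0.002068 K/W
R_total = 0.05365 K/W
Q = ΔT / R_total = 32 / 0.05365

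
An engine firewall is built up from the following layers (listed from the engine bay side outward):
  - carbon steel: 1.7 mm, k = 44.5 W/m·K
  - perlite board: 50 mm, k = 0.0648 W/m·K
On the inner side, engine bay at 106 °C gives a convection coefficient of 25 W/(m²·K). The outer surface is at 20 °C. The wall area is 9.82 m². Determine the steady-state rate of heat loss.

Q ≈ 1040 W

Treating each layer as a thermal resistance in series:
R_inner film = 1/(h_i·A) = 1/(25×9.82) = 0.004073 K/W
R_carbon steel = L/(kA) = 0.0017/(44.5×9.82) = 3.89×10^-6 K/W
R_perlite board = L/(kA) = 0.05/(0.0648×9.82) = 0.07857 K/W
R_total = 0.08265 K/W
Q = ΔT / R_total = 86 / 0.08265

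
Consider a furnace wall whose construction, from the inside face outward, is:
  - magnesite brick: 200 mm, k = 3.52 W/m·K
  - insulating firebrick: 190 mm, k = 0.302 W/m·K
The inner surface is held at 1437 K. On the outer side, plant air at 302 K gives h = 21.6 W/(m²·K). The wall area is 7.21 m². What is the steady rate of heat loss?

Q ≈ 11200 W

Series thermal resistances:
R_magnesite brick = L/(kA) = 0.2/(3.52×7.21) = 0.00788 K/W
R_insulating firebrick = L/(kA) = 0.19/(0.302×7.21) = 0.08726 K/W
R_outer film = 1/(h_o·A) = 1/(21.6×7.21) = 0.006421 K/W
R_total = 0.1016 K/W
Q = ΔT / R_total = 1135 / 0.1016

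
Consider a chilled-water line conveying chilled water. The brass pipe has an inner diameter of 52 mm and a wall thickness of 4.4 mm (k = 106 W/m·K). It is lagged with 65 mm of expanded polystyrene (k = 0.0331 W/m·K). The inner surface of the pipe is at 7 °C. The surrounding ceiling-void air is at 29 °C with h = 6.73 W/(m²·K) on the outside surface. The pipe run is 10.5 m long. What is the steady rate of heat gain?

Per-layer cylindrical resistances, series-summed:
R_brass pipe wall = ln(30.4/26)/(2π×106×10.5) = 2.236×10^-5 K/W
R_expanded polystyrene = ln(95.4/30.4)/(2π×0.0331×10.5) = 0.5237 K/W
R_outer film = 1/(h_o·2πr_oL) = 1/(6.73×2π×0.0954×10.5) = 0.02361 K/W
R_total = 0.5473 K/W
Q = ΔT/R_total = 22/0.5473

Q ≈ 40.2 W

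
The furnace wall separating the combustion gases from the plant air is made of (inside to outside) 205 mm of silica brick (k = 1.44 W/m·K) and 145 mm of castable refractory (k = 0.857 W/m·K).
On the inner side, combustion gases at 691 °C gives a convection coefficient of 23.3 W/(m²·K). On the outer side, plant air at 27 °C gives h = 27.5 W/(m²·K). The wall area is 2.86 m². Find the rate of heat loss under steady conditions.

Q ≈ 4860 W

Treating each layer as a thermal resistance in series:
R_inner film = 1/(h_i·A) = 1/(23.3×2.86) = 0.01501 K/W
R_silica brick = L/(kA) = 0.205/(1.44×2.86) = 0.04978 K/W
R_castable refractory = L/(kA) = 0.145/(0.857×2.86) = 0.05916 K/W
R_outer film = 1/(h_o·A) = 1/(27.5×2.86) = 0.01271 K/W
R_total = 0.1367 K/W
Q = ΔT / R_total = 664 / 0.1367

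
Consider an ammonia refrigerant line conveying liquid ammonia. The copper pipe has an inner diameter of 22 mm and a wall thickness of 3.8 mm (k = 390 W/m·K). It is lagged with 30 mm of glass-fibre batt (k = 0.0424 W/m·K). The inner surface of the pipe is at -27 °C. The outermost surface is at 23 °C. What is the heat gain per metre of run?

q′ ≈ 12 W/m

For a radial system each layer contributes R = ln(r_out/r_in)/(2πkL); films add R = 1/(hA).
R_copper pipe wall = ln(14.8/11)/(2π×390×1) = 1.211×10^-4 K/W
R_glass-fibre batt = ln(44.8/14.8)/(2π×0.0424×1) = 4.157 K/W
R_total = 4.158 K/W
Q = ΔT/R_total = 50/4.158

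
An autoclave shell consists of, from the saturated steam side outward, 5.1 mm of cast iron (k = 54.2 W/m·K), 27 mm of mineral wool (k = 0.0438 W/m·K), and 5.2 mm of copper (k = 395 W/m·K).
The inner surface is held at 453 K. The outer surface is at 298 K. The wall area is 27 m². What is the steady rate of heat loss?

Treating each layer as a thermal resistance in series:
R_cast iron = L/(kA) = 0.0051/(54.2×27) = 3.485×10^-6 K/W
R_mineral wool = L/(kA) = 0.027/(0.0438×27) = 0.02283 K/W
R_copper = L/(kA) = 0.0052/(395×27) = 4.876×10^-7 K/W
R_total = 0.02284 K/W
Q = ΔT / R_total = 155 / 0.02284

Q ≈ 6790 W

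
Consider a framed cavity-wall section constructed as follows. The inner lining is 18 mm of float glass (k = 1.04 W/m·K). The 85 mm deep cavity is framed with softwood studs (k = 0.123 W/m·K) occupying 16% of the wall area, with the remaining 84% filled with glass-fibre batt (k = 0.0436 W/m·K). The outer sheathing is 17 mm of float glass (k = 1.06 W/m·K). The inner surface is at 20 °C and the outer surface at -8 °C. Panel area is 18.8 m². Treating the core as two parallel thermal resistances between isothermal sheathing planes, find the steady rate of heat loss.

Q ≈ 341 W

Sheathing layers in series; stud and cavity paths in parallel between them.
R_inner = 0.018/(1.04×18.8) = 9.206×10^-4 K/W
R_stud  = 0.085/(0.123×0.16×18.8) = 0.2297 K/W
R_cav   = 0.085/(0.0436×0.84×18.8) = 0.1235 K/W
1/R_core = 1/R_stud + 1/R_cav → R_core = 0.0803 K/W
R_outer = 0.017/(1.06×18.8) = 8.531×10^-4 K/W
R_total = 0.08207 K/W
Q = ΔT/R_total = 28/0.08207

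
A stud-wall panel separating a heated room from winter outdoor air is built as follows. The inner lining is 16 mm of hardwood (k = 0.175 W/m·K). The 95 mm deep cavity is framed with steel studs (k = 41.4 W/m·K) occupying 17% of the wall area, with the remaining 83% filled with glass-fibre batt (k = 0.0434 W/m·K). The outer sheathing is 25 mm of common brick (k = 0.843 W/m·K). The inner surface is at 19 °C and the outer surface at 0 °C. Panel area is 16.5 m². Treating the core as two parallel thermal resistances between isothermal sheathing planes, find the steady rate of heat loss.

Q ≈ 2330 W

Sheathing layers in series; stud and cavity paths in parallel between them.
R_inner = 0.016/(0.175×16.5) = 0.005541 K/W
R_stud  = 0.095/(41.4×0.17×16.5) = 8.181×10^-4 K/W
R_cav   = 0.095/(0.0434×0.83×16.5) = 0.1598 K/W
1/R_core = 1/R_stud + 1/R_cav → R_core = 8.139×10^-4 K/W
R_outer = 0.025/(0.843×16.5) = 0.001797 K/W
R_total = 0.008152 K/W
Q = ΔT/R_total = 19/0.008152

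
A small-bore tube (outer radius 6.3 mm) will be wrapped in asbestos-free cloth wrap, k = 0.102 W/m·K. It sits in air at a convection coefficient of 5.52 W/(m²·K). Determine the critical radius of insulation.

For a cylinder r_cr = k/h = 0.102/5.52
r_cr = 18.5 mm; since the bare radius (6.3 mm) is below r_cr, adding a thin layer of insulation will *increase* heat loss.

r_cr ≈ 18.5 mm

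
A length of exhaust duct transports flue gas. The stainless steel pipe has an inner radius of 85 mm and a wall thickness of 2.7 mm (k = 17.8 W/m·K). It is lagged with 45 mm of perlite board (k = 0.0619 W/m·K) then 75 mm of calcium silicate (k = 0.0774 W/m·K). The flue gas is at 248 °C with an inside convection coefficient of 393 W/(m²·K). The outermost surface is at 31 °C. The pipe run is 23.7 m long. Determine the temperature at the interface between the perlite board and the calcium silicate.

T ≈ 131 °C

Radial resistances (cylindrical: R_cond = ln(r_o/r_i)/(2πkL), R_conv = 1/(h·2πrL)):
R_inner film = 1/(h_i·2πr₁L) = 1/(393×2π×0.085×23.7) = 2.01×10^-4 K/W
R_stainless steel pipe wall = ln(87.7/85)/(2π×17.8×23.7) = 1.18×10^-5 K/W
R_perlite board = ln(132.7/87.7)/(2π×0.0619×23.7) = 0.04493 K/W
R_calcium silicate = ln(207.7/132.7)/(2π×0.0774×23.7) = 0.03887 K/W
R_total = 0.08401 K/W
Q = ΔT/R_total = 217/0.08401
Q = 2580 W
T_interface = T_inner − Q·ΣR(inner→interface) = 248 − 2580×0.04515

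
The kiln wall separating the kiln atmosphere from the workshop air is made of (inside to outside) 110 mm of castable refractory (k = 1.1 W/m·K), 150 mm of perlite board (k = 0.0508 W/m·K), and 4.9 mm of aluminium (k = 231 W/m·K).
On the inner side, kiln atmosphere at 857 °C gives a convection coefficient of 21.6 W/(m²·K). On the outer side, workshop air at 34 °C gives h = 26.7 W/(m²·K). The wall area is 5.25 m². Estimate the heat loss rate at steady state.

Q ≈ 1380 W

Series thermal resistances:
R_inner film = 1/(h_i·A) = 1/(21.6×5.25) = 0.008818 K/W
R_castable refractory = L/(kA) = 0.11/(1.1×5.25) = 0.01905 K/W
R_perlite board = L/(kA) = 0.15/(0.0508×5.25) = 0.5624 K/W
R_aluminium = L/(kA) = 0.0049/(231×5.25) = 4.04×10^-6 K/W
R_outer film = 1/(h_o·A) = 1/(26.7×5.25) = 0.007134 K/W
R_total = 0.5974 K/W
Q = ΔT / R_total = 823 / 0.5974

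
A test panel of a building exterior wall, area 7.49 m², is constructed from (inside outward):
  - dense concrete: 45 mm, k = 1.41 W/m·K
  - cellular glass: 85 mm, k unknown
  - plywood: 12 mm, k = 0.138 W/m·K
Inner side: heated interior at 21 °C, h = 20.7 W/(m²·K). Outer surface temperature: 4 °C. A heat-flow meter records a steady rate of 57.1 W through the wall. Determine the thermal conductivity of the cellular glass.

k ≈ 0.0412 W/(m·K)

Using the resistance-network approach (series):
R_inner film = 1/(h_i·A) = 1/(20.7×7.49) = 0.00645 K/W
R_dense concrete = L/(kA) = 0.045/(1.41×7.49) = 0.004261 K/W
R_plywood = L/(kA) = 0.012/(0.138×7.49) = 0.01161 K/W
Sum of known resistances R_other = 0.02232 K/W
Total R = ΔT/Q = 17/57.1 = 0.2977 K/W
R_cellular glass = R_total − R_other = 0.2754 K/W
k = L/(R·A) = 0.085/(0.2754×7.49)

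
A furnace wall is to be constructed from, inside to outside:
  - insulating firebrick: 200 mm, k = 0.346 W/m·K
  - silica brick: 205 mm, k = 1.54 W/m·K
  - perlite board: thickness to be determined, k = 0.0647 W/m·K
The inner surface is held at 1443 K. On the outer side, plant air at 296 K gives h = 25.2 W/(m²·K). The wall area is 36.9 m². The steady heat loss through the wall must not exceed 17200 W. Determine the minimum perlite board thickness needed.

L ≈ 111 mm

Thermal resistances in series:
R_insulating firebrick = L/(kA) = 0.2/(0.346×36.9) = 0.01566 K/W
R_silica brick = L/(kA) = 0.205/(1.54×36.9) = 0.003608 K/W
R_outer film = 1/(h_o·A) = 1/(25.2×36.9) = 0.001075 K/W
Sum of the known resistances R_other = 0.02035 K/W
Required total resistance R_tot = ΔT/Q_allow = 1147/17200 = 0.06669 K/W
R_perlite board = R_tot − R_other = 0.04634 K/W
L = R·k·A = 0.04634×0.0647×36.9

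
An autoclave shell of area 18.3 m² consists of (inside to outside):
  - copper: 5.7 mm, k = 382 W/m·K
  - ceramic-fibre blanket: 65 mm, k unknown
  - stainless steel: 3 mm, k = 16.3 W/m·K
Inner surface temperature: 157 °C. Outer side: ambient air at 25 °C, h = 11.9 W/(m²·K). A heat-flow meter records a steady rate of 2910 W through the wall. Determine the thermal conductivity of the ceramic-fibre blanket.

k ≈ 0.0871 W/(m·K)

Using the resistance-network approach (series):
R_copper = L/(kA) = 0.0057/(382×18.3) = 8.154×10^-7 K/W
R_stainless steel = L/(kA) = 0.003/(16.3×18.3) = 1.006×10^-5 K/W
R_outer film = 1/(h_o·A) = 1/(11.9×18.3) = 0.004592 K/W
Sum of known resistances R_other = 0.004603 K/W
Total R = ΔT/Q = 132/2910 = 0.04536 K/W
R_ceramic-fibre blanket = R_total − R_other = 0.04076 K/W
k = L/(R·A) = 0.065/(0.04076×18.3)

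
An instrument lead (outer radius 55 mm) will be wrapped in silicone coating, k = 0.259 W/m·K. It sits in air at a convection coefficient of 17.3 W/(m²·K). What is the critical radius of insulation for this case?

For a cylinder r_cr = k/h = 0.259/17.3
r_cr = 15 mm; since the bare radius (55 mm) is above r_cr, any added insulation will reduce heat loss.

r_cr ≈ 15 mm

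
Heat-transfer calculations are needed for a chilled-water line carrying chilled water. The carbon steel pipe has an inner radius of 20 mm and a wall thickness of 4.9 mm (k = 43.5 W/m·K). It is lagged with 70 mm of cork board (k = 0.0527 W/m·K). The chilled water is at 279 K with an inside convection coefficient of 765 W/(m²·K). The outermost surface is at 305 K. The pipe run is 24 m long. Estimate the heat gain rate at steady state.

Cylindrical conduction, so R = ln(r₂/r₁)/(2πkL) per layer, in series:
R_inner film = 1/(h_i·2πr₁L) = 1/(765×2π×0.02×24) = 4.334×10^-4 K/W
R_carbon steel pipe wall = ln(24.9/20)/(2π×43.5×24) = 3.341×10^-5 K/W
R_cork board = ln(94.9/24.9)/(2π×0.0527×24) = 0.1684 K/W
R_total = 0.1688 K/W
Q = ΔT/R_total = 26/0.1688

Q ≈ 154 W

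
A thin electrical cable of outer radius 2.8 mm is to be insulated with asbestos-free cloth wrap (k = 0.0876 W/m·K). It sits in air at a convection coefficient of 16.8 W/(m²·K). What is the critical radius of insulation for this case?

r_cr ≈ 5.21 mm

For a cylinder r_cr = k/h = 0.0876/16.8
r_cr = 5.21 mm; since the bare radius (2.8 mm) is below r_cr, adding a thin layer of insulation will *increase* heat loss.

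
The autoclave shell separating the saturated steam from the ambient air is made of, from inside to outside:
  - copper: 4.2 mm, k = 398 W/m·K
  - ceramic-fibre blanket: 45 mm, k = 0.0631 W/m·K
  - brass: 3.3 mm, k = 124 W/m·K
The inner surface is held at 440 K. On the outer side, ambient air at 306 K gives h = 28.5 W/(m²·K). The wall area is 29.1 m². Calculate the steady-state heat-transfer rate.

Model the wall as resistances in series:
R_copper = L/(kA) = 0.0042/(398×29.1) = 3.626×10^-7 K/W
R_ceramic-fibre blanket = L/(kA) = 0.045/(0.0631×29.1) = 0.02451 K/W
R_brass = L/(kA) = 0.0033/(124×29.1) = 9.145×10^-7 K/W
R_outer film = 1/(h_o·A) = 1/(28.5×29.1) = 0.001206 K/W
R_total = 0.02571 K/W
Q = ΔT / R_total = 134 / 0.02571

Q ≈ 5210 W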